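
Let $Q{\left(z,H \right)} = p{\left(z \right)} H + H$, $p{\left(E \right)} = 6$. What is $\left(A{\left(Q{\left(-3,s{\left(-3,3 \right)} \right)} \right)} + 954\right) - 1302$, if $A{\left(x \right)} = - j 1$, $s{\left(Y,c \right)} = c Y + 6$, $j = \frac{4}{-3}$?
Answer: $- \frac{1040}{3} \approx -346.67$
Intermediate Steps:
$j = - \frac{4}{3}$ ($j = 4 \left(- \frac{1}{3}\right) = - \frac{4}{3} \approx -1.3333$)
$s{\left(Y,c \right)} = 6 + Y c$ ($s{\left(Y,c \right)} = Y c + 6 = 6 + Y c$)
$Q{\left(z,H \right)} = 7 H$ ($Q{\left(z,H \right)} = 6 H + H = 7 H$)
$A{\left(x \right)} = \frac{4}{3}$ ($A{\left(x \right)} = \left(-1\right) \left(- \frac{4}{3}\right) 1 = \frac{4}{3} \cdot 1 = \frac{4}{3}$)
$\left(A{\left(Q{\left(-3,s{\left(-3,3 \right)} \right)} \right)} + 954\right) - 1302 = \left(\frac{4}{3} + 954\right) - 1302 = \frac{2866}{3} - 1302 = - \frac{1040}{3}$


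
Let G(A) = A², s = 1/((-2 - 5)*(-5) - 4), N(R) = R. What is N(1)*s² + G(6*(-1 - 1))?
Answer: 138385/961 ≈ 144.00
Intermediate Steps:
s = 1/31 (s = 1/(-7*(-5) - 4) = 1/(35 - 4) = 1/31 ≈ 0.032258)
N(1)*s² + G(6*(-1 - 1)) = 1*(1/31)² + (6*(-1 - 1))² = 1*(1/961) + (6*(-2))² = 1/961 + (-12)² = 1/961 + 144 = 138385/961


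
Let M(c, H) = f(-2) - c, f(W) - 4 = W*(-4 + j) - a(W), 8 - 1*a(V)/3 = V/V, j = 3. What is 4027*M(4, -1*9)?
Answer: -76513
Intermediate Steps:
a(V) = 21 (a(V) = 24 - 3*V/V = 24 - 3*1 = 24 - 3 = 21)
f(W) = -17 - W (f(W) = 4 + (W*(-4 + 3) - 1*21) = 4 + (W*(-1) - 21) = 4 + (-W - 21) = 4 + (-21 - W) = -17 - W)
M(c, H) = -15 - c (M(c, H) = (-17 - 1*(-2)) - c = (-17 + 2) - c = -15 - c)
4027*M(4, -1*9) = 4027*(-15 - 1*4) = 4027*(-15 - 4) = 4027*(-19) = -76513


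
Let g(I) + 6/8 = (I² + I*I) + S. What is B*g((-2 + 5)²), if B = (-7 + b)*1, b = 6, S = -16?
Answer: -581/4 ≈ -145.25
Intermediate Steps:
B = -1 (B = (-7 + 6)*1 = -1*1 = -1)
g(I) = -67/4 + 2*I² (g(I) = -¾ + ((I² + I*I) - 16) = -¾ + ((I² + I²) - 16) = -¾ + (2*I² - 16) = -¾ + (-16 + 2*I²) = -67/4 + 2*I²)
B*g((-2 + 5)²) = -(-67/4 + 2*((-2 + 5)²)²) = -(-67/4 + 2*(3²)²) = -(-67/4 + 2*9²) = -(-67/4 + 2*81) = -(-67/4 + 162) = -1*581/4 = -581/4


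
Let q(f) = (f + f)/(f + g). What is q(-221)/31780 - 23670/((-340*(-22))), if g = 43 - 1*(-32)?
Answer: -343195792/108457195 ≈ -3.1643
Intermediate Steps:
g = 75 (g = 43 + 32 = 75)
q(f) = 2*f/(75 + f) (q(f) = (f + f)/(f + 75) = (2*f)/(75 + f) = 2*f/(75 + f))
q(-221)/31780 - 23670/((-340*(-22))) = (2*(-221)/(75 - 221))/31780 - 23670/((-340*(-22))) = (2*(-221)/(-146))*(1/31780) - 23670/7480 = (2*(-221)*(-1/146))*(1/31780) - 23670*1/7480 = (221/73)*(1/31780) - 2367/748 = 221/2319940 - 2367/748 = -343195792/108457195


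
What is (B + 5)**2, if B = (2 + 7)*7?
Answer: 4624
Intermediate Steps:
B = 63 (B = 9*7 = 63)
(B + 5)**2 = (63 + 5)**2 = 68**2 = 4624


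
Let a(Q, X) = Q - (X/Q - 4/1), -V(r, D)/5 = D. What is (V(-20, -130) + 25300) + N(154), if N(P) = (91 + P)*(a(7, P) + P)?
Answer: 60985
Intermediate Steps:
V(r, D) = -5*D
a(Q, X) = 4 + Q - X/Q (a(Q, X) = Q - (X/Q - 4*1) = Q - (X/Q - 4) = Q - (-4 + X/Q) = Q + (4 - X/Q) = 4 + Q - X/Q)
N(P) = (11 + 6*P/7)*(91 + P) (N(P) = (91 + P)*((4 + 7 - 1*P/7) + P) = (91 + P)*((4 + 7 - 1*P*1/7) + P) = (91 + P)*((4 + 7 - P/7) + P) = (91 + P)*((11 - P/7) + P) = (91 + P)*(11 + 6*P/7) = (11 + 6*P/7)*(91 + P))
(V(-20, -130) + 25300) + N(154) = (-5*(-130) + 25300) + (1001 + 89*154 + (6/7)*154**2) = (650 + 25300) + (1001 + 13706 + (6/7)*23716) = 25950 + (1001 + 13706 + 20328) = 25950 + 35035 = 60985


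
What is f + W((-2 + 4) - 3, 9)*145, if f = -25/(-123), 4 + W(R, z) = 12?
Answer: 142705/123 ≈ 1160.2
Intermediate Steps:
W(R, z) = 8 (W(R, z) = -4 + 12 = 8)
f = 25/123 (f = -25*(-1/123) = 25/123 ≈ 0.20325)
f + W((-2 + 4) - 3, 9)*145 = 25/123 + 8*145 = 25/123 + 1160 = 142705/123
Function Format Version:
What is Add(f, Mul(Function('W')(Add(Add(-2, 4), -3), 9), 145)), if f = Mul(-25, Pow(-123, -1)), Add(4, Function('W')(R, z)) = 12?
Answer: Rational(142705, 123) ≈ 1160.2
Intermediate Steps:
Function('W')(R, z) = 8 (Function('W')(R, z) = Add(-4, 12) = 8)
f = Rational(25, 123) (f = Mul(-25, Rational(-1, 123)) = Rational(25, 123) ≈ 0.20325)
Add(f, Mul(Function('W')(Add(Add(-2, 4), -3), 9), 145)) = Add(Rational(25, 123), Mul(8, 145)) = Add(Rational(25, 123), 1160) = Rational(142705, 123)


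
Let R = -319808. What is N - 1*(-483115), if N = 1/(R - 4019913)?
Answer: 2096584310914/4339721 ≈ 4.8312e+5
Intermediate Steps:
N = -1/4339721 (N = 1/(-319808 - 4019913) = 1/(-4339721) = -1/4339721 ≈ -2.3043e-7)
N - 1*(-483115) = -1/4339721 - 1*(-483115) = -1/4339721 + 483115 = 2096584310914/4339721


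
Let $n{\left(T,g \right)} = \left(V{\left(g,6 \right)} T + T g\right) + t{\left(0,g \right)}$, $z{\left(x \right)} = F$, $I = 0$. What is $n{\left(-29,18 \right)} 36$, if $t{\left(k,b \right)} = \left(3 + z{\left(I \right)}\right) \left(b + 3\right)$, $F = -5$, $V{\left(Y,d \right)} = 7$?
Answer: $-27612$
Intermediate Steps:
$z{\left(x \right)} = -5$
$t{\left(k,b \right)} = -6 - 2 b$ ($t{\left(k,b \right)} = \left(3 - 5\right) \left(b + 3\right) = - 2 \left(3 + b\right) = -6 - 2 b$)
$n{\left(T,g \right)} = -6 - 2 g + 7 T + T g$ ($n{\left(T,g \right)} = \left(7 T + T g\right) - \left(6 + 2 g\right) = -6 - 2 g + 7 T + T g$)
$n{\left(-29,18 \right)} 36 = \left(-6 - 36 + 7 \left(-29\right) - 522\right) 36 = \left(-6 - 36 - 203 - 522\right) 36 = \left(-767\right) 36 = -27612$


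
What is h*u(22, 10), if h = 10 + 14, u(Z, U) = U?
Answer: 240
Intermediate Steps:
h = 24
h*u(22, 10) = 24*10 = 240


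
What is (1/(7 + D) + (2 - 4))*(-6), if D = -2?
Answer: 54/5 ≈ 10.800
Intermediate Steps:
(1/(7 + D) + (2 - 4))*(-6) = (1/(7 - 2) + (2 - 4))*(-6) = (1/5 - 2)*(-6) = -9/5*(-6) = 54/5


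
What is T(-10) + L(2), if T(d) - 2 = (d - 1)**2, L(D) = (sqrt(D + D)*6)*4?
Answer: 171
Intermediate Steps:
L(D) = 24*sqrt(2)*sqrt(D) (L(D) = (sqrt(2*D)*6)*4 = ((sqrt(2)*sqrt(D))*6)*4 = (6*sqrt(2)*sqrt(D))*4 = 24*sqrt(2)*sqrt(D))
T(d) = 2 + (-1 + d)**2 (T(d) = 2 + (d - 1)**2 = 2 + (-1 + d)**2)
T(-10) + L(2) = (2 + (-1 - 10)**2) + 24*sqrt(2)*sqrt(2) = (2 + (-11)**2) + 48 = (2 + 121) + 48 = 123 + 48 = 171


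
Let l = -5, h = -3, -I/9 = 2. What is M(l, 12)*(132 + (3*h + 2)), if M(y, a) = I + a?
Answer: -750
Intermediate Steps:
I = -18 (I = -9*2 = -18)
M(y, a) = -18 + a
M(l, 12)*(132 + (3*h + 2)) = (-18 + 12)*(132 + (3*(-3) + 2)) = -6*(132 + (-9 + 2)) = -6*(132 - 7) = -6*125 = -750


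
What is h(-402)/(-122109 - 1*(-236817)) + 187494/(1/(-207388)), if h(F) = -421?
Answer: -4460306522624197/114708 ≈ -3.8884e+10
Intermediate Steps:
h(-402)/(-122109 - 1*(-236817)) + 187494/(1/(-207388)) = -421/(-122109 - 1*(-236817)) + 187494/(1/(-207388)) = -421/(-122109 + 236817) + 187494/(-1/207388) = -421/114708 + 187494*(-207388) = -421*1/114708 - 38884005672 = -421/114708 - 38884005672 = -4460306522624197/114708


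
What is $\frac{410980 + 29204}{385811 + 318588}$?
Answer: $\frac{440184}{704399} \approx 0.62491$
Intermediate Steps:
$\frac{410980 + 29204}{385811 + 318588} = \frac{440184}{704399}$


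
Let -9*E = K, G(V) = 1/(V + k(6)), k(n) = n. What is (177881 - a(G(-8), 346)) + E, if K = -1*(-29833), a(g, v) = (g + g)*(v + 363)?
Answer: 1577477/9 ≈ 1.7528e+5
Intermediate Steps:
G(V) = 1/(6 + V) (G(V) = 1/(V + 6) = 1/(6 + V))
a(g, v) = 2*g*(363 + v) (a(g, v) = (2*g)*(363 + v) = 2*g*(363 + v))
K = 29833
E = -29833/9 (E = -⅑*29833 = -29833/9 ≈ -3314.8)
(177881 - a(G(-8), 346)) + E = (177881 - 2*(363 + 346)/(6 - 8)) - 29833/9 = (177881 - 2*709/(-2)) - 29833/9 = (177881 - 2*(-1)*709/2) - 29833/9 = (177881 - 1*(-709)) - 29833/9 = (177881 + 709) - 29833/9 = 178590 - 29833/9 = 1577477/9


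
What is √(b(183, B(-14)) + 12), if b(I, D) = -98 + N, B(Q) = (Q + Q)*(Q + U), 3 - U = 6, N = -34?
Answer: 2*I*√30 ≈ 10.954*I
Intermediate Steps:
U = -3 (U = 3 - 1*6 = 3 - 6 = -3)
B(Q) = 2*Q*(-3 + Q) (B(Q) = (Q + Q)*(Q - 3) = (2*Q)*(-3 + Q) = 2*Q*(-3 + Q))
b(I, D) = -132 (b(I, D) = -98 - 34 = -132)
√(b(183, B(-14)) + 12) = √(-132 + 12) = √(-120) = 2*I*√30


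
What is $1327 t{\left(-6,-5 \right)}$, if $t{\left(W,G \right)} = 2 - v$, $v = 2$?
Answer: $0$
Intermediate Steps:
$t{\left(W,G \right)} = 0$ ($t{\left(W,G \right)} = 2 - 2 = 0$)
$1327 t{\left(-6,-5 \right)} = 1327 \cdot 0 = 0$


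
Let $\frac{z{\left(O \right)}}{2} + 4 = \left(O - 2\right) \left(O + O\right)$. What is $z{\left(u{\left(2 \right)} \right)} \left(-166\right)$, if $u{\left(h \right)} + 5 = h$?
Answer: $-8632$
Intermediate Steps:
$u{\left(h \right)} = -5 + h$
$z{\left(O \right)} = -8 + 4 O \left(-2 + O\right)$ ($z{\left(O \right)} = -8 + 2 \left(O - 2\right) \left(O + O\right) = -8 + 2 \left(-2 + O\right) 2 O = -8 + 2 \cdot 2 O \left(-2 + O\right) = -8 + 4 O \left(-2 + O\right)$)
$z{\left(u{\left(2 \right)} \right)} \left(-166\right) = \left(-8 - 8 \left(-5 + 2\right) + 4 \left(-5 + 2\right)^{2}\right) \left(-166\right) = \left(-8 - -24 + 4 \left(-3\right)^{2}\right) \left(-166\right) = \left(-8 + 24 + 4 \cdot 9\right) \left(-166\right) = \left(-8 + 24 + 36\right) \left(-166\right) = 52 \left(-166\right) = -8632$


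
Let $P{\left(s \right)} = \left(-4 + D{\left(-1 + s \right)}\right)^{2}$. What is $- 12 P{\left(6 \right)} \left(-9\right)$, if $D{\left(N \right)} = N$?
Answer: $108$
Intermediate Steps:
$P{\left(s \right)} = \left(-5 + s\right)^{2}$ ($P{\left(s \right)} = \left(-4 + \left(-1 + s\right)\right)^{2} = \left(-5 + s\right)^{2}$)
$- 12 P{\left(6 \right)} \left(-9\right) = - 12 \left(-5 + 6\right)^{2} \left(-9\right) = - 12 \cdot 1^{2} \left(-9\right) = \left(-12\right) 1 \left(-9\right) = \left(-12\right) \left(-9\right) = 108$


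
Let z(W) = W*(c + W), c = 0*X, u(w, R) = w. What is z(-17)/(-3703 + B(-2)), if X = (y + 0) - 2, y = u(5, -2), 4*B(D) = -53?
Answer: -1156/14865 ≈ -0.077767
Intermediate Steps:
B(D) = -53/4 (B(D) = (¼)*(-53) = -53/4)
y = 5
X = 3 (X = (5 + 0) - 2 = 5 - 2 = 3)
c = 0 (c = 0*3 = 0)
z(W) = W² (z(W) = W*(0 + W) = W*W = W²)
z(-17)/(-3703 + B(-2)) = (-17)²/(-3703 - 53/4) = 289/(-14865/4) = 289*(-4/14865) = -1156/14865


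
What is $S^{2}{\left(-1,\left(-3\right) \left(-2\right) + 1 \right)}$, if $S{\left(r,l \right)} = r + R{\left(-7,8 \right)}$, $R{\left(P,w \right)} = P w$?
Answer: $3249$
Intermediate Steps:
$S{\left(r,l \right)} = -56 + r$ ($S{\left(r,l \right)} = r - 56 = -56 + r$)
$S^{2}{\left(-1,\left(-3\right) \left(-2\right) + 1 \right)} = \left(-56 - 1\right)^{2} = \left(-57\right)^{2} = 3249$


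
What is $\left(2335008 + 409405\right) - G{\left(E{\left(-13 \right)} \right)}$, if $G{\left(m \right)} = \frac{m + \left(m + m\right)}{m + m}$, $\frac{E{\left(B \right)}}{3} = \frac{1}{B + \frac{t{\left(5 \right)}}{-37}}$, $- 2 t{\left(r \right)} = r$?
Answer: $\frac{5488823}{2} \approx 2.7444 \cdot 10^{6}$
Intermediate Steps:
$t{\left(r \right)} = - \frac{r}{2}$
$E{\left(B \right)} = \frac{3}{\frac{5}{74} + B}$ ($E{\left(B \right)} = \frac{3}{B + \frac{\left(- \frac{1}{2}\right) 5}{-37}} = \frac{3}{B - - \frac{5}{74}} = \frac{3}{B + \frac{5}{74}} = \frac{3}{\frac{5}{74} + B}$)
$G{\left(m \right)} = \frac{3}{2}$ ($G{\left(m \right)} = \frac{m + 2 m}{2 m} = 3 m \frac{1}{2 m} = \frac{3}{2}$)
$\left(2335008 + 409405\right) - G{\left(E{\left(-13 \right)} \right)} = \left(2335008 + 409405\right) - \frac{3}{2} = 2744413 - \frac{3}{2} = \frac{5488823}{2}$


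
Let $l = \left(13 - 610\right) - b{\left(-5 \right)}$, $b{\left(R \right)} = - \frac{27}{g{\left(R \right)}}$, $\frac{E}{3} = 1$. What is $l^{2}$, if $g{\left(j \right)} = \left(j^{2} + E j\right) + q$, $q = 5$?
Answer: $\frac{8856576}{25} \approx 3.5426 \cdot 10^{5}$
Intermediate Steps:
$E = 3$ ($E = 3 \cdot 1 = 3$)
$g{\left(j \right)} = 5 + j^{2} + 3 j$ ($g{\left(j \right)} = \left(j^{2} + 3 j\right) + 5 = 5 + j^{2} + 3 j$)
$b{\left(R \right)} = - \frac{27}{5 + R^{2} + 3 R}$
$l = - \frac{2976}{5}$ ($l = \left(13 - 610\right) - - \frac{27}{5 + \left(-5\right)^{2} + 3 \left(-5\right)} = \left(13 - 610\right) - - \frac{27}{5 + 25 - 15} = -597 - - \frac{27}{15} = -597 - \left(-27\right) \frac{1}{15} = -597 - - \frac{9}{5} = -597 + \frac{9}{5} = - \frac{2976}{5} \approx -595.2$)
$l^{2} = \left(- \frac{2976}{5}\right)^{2} = \frac{8856576}{25}$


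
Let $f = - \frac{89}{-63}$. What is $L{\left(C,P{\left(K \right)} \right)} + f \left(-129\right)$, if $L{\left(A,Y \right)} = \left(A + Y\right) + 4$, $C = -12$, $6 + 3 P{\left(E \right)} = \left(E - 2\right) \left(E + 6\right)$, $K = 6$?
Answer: $- \frac{3701}{21} \approx -176.24$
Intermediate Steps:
$f = \frac{89}{63}$ ($f = \left(-89\right) \left(- \frac{1}{63}\right) = \frac{89}{63} \approx 1.4127$)
$P{\left(E \right)} = -2 + \frac{\left(-2 + E\right) \left(6 + E\right)}{3}$ ($P{\left(E \right)} = -2 + \frac{\left(E - 2\right) \left(E + 6\right)}{3} = -2 + \frac{\left(-2 + E\right) \left(6 + E\right)}{3}$)
$L{\left(A,Y \right)} = 4 + A + Y$
$L{\left(C,P{\left(K \right)} \right)} + f \left(-129\right) = \left(4 - 12 + \left(-6 + \frac{6^{2}}{3} + \frac{4}{3} \cdot 6\right)\right) + \frac{89}{63} \left(-129\right) = \left(4 - 12 + \left(-6 + \frac{1}{3} \cdot 36 + 8\right)\right) - \frac{3827}{21} = \left(4 - 12 + \left(-6 + 12 + 8\right)\right) - \frac{3827}{21} = \left(4 - 12 + 14\right) - \frac{3827}{21} = 6 - \frac{3827}{21} = - \frac{3701}{21}$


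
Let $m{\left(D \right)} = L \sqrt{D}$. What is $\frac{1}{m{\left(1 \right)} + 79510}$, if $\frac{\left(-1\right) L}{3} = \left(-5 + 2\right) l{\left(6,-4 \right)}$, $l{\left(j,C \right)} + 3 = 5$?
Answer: $\frac{1}{79528} \approx 1.2574 \cdot 10^{-5}$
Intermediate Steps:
$l{\left(j,C \right)} = 2$ ($l{\left(j,C \right)} = -3 + 5 = 2$)
$L = 18$ ($L = - 3 \left(-5 + 2\right) 2 = - 3 \left(\left(-3\right) 2\right) = \left(-3\right) \left(-6\right) = 18$)
$m{\left(D \right)} = 18 \sqrt{D}$
$\frac{1}{m{\left(1 \right)} + 79510} = \frac{1}{18 \sqrt{1} + 79510} = \frac{1}{18 \cdot 1 + 79510} = \frac{1}{18 + 79510} = \frac{1}{79528}$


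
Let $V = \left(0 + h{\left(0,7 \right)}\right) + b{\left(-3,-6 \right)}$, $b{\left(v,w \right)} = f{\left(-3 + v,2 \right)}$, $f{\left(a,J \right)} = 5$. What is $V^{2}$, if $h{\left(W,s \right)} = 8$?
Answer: $169$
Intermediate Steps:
$b{\left(v,w \right)} = 5$
$V = 13$ ($V = \left(0 + 8\right) + 5 = 8 + 5 = 13$)
$V^{2} = 13^{2} = 169$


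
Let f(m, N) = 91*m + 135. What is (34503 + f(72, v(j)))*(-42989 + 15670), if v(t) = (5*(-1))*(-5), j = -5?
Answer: -1125269610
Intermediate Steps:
v(t) = 25 (v(t) = -5*(-5) = 25)
f(m, N) = 135 + 91*m
(34503 + f(72, v(j)))*(-42989 + 15670) = (34503 + (135 + 91*72))*(-42989 + 15670) = (34503 + (135 + 6552))*(-27319) = (34503 + 6687)*(-27319) = 41190*(-27319) = -1125269610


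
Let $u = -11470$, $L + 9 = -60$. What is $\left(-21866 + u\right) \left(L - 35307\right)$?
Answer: $1179294336$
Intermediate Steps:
$L = -69$ ($L = -9 - 60 = -69$)
$\left(-21866 + u\right) \left(L - 35307\right) = \left(-21866 - 11470\right) \left(-69 - 35307\right) = \left(-33336\right) \left(-35376\right) = 1179294336$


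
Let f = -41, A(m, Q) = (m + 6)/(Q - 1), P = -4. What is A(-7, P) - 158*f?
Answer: 32391/5 ≈ 6478.2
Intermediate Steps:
A(m, Q) = (6 + m)/(-1 + Q)
A(-7, P) - 158*f = (6 - 7)/(-1 - 4) - 158*(-41) = -1/(-5) + 6478 = -⅕*(-1) + 6478 = ⅕ + 6478 = 32391/5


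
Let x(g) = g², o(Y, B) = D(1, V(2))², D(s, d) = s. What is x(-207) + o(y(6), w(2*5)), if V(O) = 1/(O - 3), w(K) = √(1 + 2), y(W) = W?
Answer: 42850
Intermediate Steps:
w(K) = √3
V(O) = 1/(-3 + O)
o(Y, B) = 1 (o(Y, B) = 1² = 1)
x(-207) + o(y(6), w(2*5)) = (-207)² + 1 = 42849 + 1 = 42850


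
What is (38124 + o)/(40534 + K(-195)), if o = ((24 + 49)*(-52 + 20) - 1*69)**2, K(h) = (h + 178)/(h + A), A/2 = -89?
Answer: 2171661577/15119199 ≈ 143.64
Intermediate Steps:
A = -178 (A = 2*(-89) = -178)
K(h) = (178 + h)/(-178 + h) (K(h) = (h + 178)/(h - 178) = (178 + h)/(-178 + h))
o = 5784025 (o = (73*(-32) - 69)**2 = (-2336 - 69)**2 = (-2405)**2 = 5784025)
(38124 + o)/(40534 + K(-195)) = (38124 + 5784025)/(40534 + (178 - 195)/(-178 - 195)) = 5822149/(40534 - 17/(-373)) = 5822149/(40534 - 1/373*(-17)) = 5822149/(40534 + 17/373) = 5822149/(15119199/373) = 5822149*(373/15119199) = 2171661577/15119199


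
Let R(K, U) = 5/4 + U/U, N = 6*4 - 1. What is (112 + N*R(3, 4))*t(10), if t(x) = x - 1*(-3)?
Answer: 8515/4 ≈ 2128.8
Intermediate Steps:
t(x) = 3 + x (t(x) = x + 3 = 3 + x)
N = 23 (N = 24 - 1 = 23)
R(K, U) = 9/4 (R(K, U) = 5*(¼) + 1 = 5/4 + 1 = 9/4)
(112 + N*R(3, 4))*t(10) = (112 + 23*(9/4))*(3 + 10) = (112 + 207/4)*13 = (655/4)*13 = 8515/4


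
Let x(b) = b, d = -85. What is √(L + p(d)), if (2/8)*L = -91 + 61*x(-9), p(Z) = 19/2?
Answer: I*√10202/2 ≈ 50.503*I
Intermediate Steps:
p(Z) = 19/2 (p(Z) = 19*(½) = 19/2)
L = -2560 (L = 4*(-91 + 61*(-9)) = 4*(-91 - 549) = 4*(-640) = -2560)
√(L + p(d)) = √(-2560 + 19/2) = √(-5101/2) = I*√10202/2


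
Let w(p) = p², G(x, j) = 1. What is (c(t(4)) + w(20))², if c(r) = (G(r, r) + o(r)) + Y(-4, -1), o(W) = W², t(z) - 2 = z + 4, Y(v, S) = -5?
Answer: 246016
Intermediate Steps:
t(z) = 6 + z (t(z) = 2 + (z + 4) = 2 + (4 + z) = 6 + z)
c(r) = -4 + r² (c(r) = (1 + r²) - 5 = -4 + r²)
(c(t(4)) + w(20))² = ((-4 + (6 + 4)²) + 20²)² = ((-4 + 10²) + 400)² = ((-4 + 100) + 400)² = (96 + 400)² = 496² = 246016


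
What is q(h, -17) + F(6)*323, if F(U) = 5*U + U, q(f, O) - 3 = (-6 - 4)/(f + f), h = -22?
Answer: 255887/22 ≈ 11631.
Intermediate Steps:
q(f, O) = 3 - 5/f (q(f, O) = 3 + (-6 - 4)/(f + f) = 3 - 10*1/(2*f) = 3 - 5/f)
F(U) = 6*U
q(h, -17) + F(6)*323 = (3 - 5/(-22)) + (6*6)*323 = (3 - 5*(-1/22)) + 36*323 = (3 + 5/22) + 11628 = 71/22 + 11628 = 255887/22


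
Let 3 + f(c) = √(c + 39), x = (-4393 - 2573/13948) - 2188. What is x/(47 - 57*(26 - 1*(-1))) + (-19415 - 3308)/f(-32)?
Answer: 709404418513/20810416 + 22723*√7/2 ≈ 64149.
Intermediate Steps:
x = -91794361/13948 (x = (-4393 - 2573*1/13948) - 2188 = (-4393 - 2573/13948) - 2188 = -61276137/13948 - 2188 = -91794361/13948 ≈ -6581.2)
f(c) = -3 + √(39 + c) (f(c) = -3 + √(c + 39) = -3 + √(39 + c))
x/(47 - 57*(26 - 1*(-1))) + (-19415 - 3308)/f(-32) = -91794361/(13948*(47 - 57*(26 - 1*(-1)))) + (-19415 - 3308)/(-3 + √(39 - 32)) = -91794361/(13948*(47 - 57*(26 + 1))) - 22723/(-3 + √7) = -91794361/(13948*(47 - 57*27)) - 22723/(-3 + √7) = -91794361/(13948*(47 - 1539)) - 22723/(-3 + √7) = -91794361/13948/(-1492) - 22723/(-3 + √7) = -91794361/13948*(-1/1492) - 22723/(-3 + √7) = 91794361/20810416 - 22723/(-3 + √7)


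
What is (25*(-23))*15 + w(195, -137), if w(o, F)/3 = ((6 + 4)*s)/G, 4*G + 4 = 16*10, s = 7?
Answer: -112055/13 ≈ -8619.6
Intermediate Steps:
G = 39 (G = -1 + (16*10)/4 = -1 + (1/4)*160 = -1 + 40 = 39)
w(o, F) = 70/13 (w(o, F) = 3*(((6 + 4)*7)/39) = 3*((10*7)*(1/39)) = 3*(70*(1/39)) = 3*(70/39) = 70/13)
(25*(-23))*15 + w(195, -137) = (25*(-23))*15 + 70/13 = -575*15 + 70/13 = -8625 + 70/13 = -112055/13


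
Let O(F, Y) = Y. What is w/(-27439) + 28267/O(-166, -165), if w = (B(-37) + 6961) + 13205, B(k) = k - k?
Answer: -778945603/4527435 ≈ -172.05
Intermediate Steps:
B(k) = 0
w = 20166 (w = (0 + 6961) + 13205 = 6961 + 13205 = 20166)
w/(-27439) + 28267/O(-166, -165) = 20166/(-27439) + 28267/(-165) = 20166*(-1/27439) + 28267*(-1/165) = -20166/27439 - 28267/165 = -778945603/4527435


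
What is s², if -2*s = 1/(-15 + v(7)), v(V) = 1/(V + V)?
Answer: 49/43681 ≈ 0.0011218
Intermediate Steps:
v(V) = 1/(2*V)
s = 7/209 (s = -1/(2*(-15 + (½)/7)) = -1/(2*(-15 + (½)*(⅐))) = -1/(2*(-15 + 1/14)) = -1/(2*(-209/14)) = -½*(-14/209) = 7/209 ≈ 0.033493)
s² = (7/209)² = 49/43681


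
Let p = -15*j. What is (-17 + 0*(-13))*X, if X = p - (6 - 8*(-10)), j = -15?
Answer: -2363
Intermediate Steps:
p = 225 (p = -15*(-15) = 225)
X = 139 (X = 225 - (6 - 8*(-10)) = 225 - (6 + 80) = 225 - 1*86 = 225 - 86 = 139)
(-17 + 0*(-13))*X = (-17 + 0*(-13))*139 = (-17 + 0)*139 = -17*139 = -2363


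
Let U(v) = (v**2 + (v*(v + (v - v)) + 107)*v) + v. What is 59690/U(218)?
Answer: 5969/1043130 ≈ 0.0057222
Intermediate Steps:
U(v) = v + v**2 + v*(107 + v**2) (U(v) = (v**2 + (v*(v + 0) + 107)*v) + v = (v**2 + (v*v + 107)*v) + v = (v**2 + (v**2 + 107)*v) + v = (v**2 + (107 + v**2)*v) + v = (v**2 + v*(107 + v**2)) + v = v + v**2 + v*(107 + v**2))
59690/U(218) = 59690/((218*(108 + 218 + 218**2))) = 59690/((218*(108 + 218 + 47524))) = 59690/((218*47850)) = 59690/10431300 = 59690*(1/10431300) = 5969/1043130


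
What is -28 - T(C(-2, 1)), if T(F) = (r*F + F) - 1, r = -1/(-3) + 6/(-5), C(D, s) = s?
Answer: -407/15 ≈ -27.133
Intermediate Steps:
r = -13/15 (r = -1*(-⅓) + 6*(-⅕) = ⅓ - 6/5 = -13/15 ≈ -0.86667)
T(F) = -1 + 2*F/15 (T(F) = (-13*F/15 + F) - 1 = 2*F/15 - 1 = -1 + 2*F/15)
-28 - T(C(-2, 1)) = -28 - (-1 + (2/15)*1) = -28 - (-1 + 2/15) = -28 - 1*(-13/15) = -28 + 13/15 = -407/15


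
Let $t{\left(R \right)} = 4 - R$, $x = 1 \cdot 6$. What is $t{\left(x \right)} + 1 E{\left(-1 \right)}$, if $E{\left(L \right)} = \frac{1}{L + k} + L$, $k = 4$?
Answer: $- \frac{8}{3} \approx -2.6667$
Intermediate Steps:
$x = 6$
$E{\left(L \right)} = L + \frac{1}{4 + L}$ ($E{\left(L \right)} = \frac{1}{L + 4} + L = \frac{1}{4 + L} + L = L + \frac{1}{4 + L}$)
$t{\left(x \right)} + 1 E{\left(-1 \right)} = \left(4 - 6\right) + 1 \frac{1 + \left(-1\right)^{2} + 4 \left(-1\right)}{4 - 1} = \left(4 - 6\right) + 1 \frac{1 + 1 - 4}{3} = -2 + 1 \cdot \frac{1}{3} \left(-2\right) = -2 + 1 \left(- \frac{2}{3}\right) = -2 - \frac{2}{3} = - \frac{8}{3}$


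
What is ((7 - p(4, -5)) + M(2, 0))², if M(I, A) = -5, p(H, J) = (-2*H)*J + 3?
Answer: 1681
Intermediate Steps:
p(H, J) = 3 - 2*H*J (p(H, J) = -2*H*J + 3 = 3 - 2*H*J)
((7 - p(4, -5)) + M(2, 0))² = ((7 - (3 - 2*4*(-5))) - 5)² = ((7 - (3 + 40)) - 5)² = ((7 - 1*43) - 5)² = ((7 - 43) - 5)² = (-36 - 5)² = (-41)² = 1681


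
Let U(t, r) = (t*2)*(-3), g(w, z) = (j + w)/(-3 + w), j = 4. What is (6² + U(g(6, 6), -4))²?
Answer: 256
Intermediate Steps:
g(w, z) = (4 + w)/(-3 + w)
U(t, r) = -6*t (U(t, r) = (2*t)*(-3) = -6*t)
(6² + U(g(6, 6), -4))² = (6² - 6*(4 + 6)/(-3 + 6))² = (36 - 6*10/3)² = (36 - 20)² = 16² = 256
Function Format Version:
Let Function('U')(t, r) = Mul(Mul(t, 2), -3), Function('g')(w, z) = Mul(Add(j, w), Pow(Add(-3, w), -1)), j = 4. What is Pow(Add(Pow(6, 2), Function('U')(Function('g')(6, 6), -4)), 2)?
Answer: 256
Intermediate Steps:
Function('g')(w, z) = Mul(Pow(Add(-3, w), -1), Add(4, w)) (Function('g')(w, z) = Mul(Add(4, w), Pow(Add(-3, w), -1)) = Mul(Pow(Add(-3, w), -1), Add(4, w)))
Function('U')(t, r) = Mul(-6, t) (Function('U')(t, r) = Mul(Mul(2, t), -3) = Mul(-6, t))
Pow(Add(Pow(6, 2), Function('U')(Function('g')(6, 6), -4)), 2) = Pow(Add(Pow(6, 2), Mul(-6, Mul(Pow(Add(-3, 6), -1), Add(4, 6)))), 2) = Pow(Add(36, Mul(-6, Mul(Pow(3, -1), 10))), 2) = Pow(Add(36, Mul(-6, Mul(Rational(1, 3), 10))), 2) = Pow(Add(36, Mul(-6, Rational(10, 3))), 2) = Pow(Add(36, -20), 2) = Pow(16, 2) = 256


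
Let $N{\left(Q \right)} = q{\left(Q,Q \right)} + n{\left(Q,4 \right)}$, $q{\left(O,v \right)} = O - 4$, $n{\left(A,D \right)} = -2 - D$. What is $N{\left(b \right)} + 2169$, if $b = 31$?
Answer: $2190$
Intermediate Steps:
$q{\left(O,v \right)} = -4 + O$
$N{\left(Q \right)} = -10 + Q$ ($N{\left(Q \right)} = \left(-4 + Q\right) - 6 = -10 + Q$)
$N{\left(b \right)} + 2169 = \left(-10 + 31\right) + 2169 = 21 + 2169 = 2190$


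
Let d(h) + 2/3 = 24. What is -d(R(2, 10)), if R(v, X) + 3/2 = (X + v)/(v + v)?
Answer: -70/3 ≈ -23.333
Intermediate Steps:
R(v, X) = -3/2 + (X + v)/(2*v) (R(v, X) = -3/2 + (X + v)/(v + v) = -3/2 + (X + v)/((2*v)) = -3/2 + (X + v)*(1/(2*v)) = -3/2 + (X + v)/(2*v))
d(h) = 70/3 (d(h) = -2/3 + 24 = 70/3)
-d(R(2, 10)) = -1*70/3 = -70/3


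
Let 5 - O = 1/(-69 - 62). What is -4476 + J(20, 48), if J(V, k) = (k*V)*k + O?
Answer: 5450780/131 ≈ 41609.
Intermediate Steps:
O = 656/131 (O = 5 - 1/(-69 - 62) = 5 - 1/(-131) = 5 - 1*(-1/131) = 5 + 1/131 = 656/131 ≈ 5.0076)
J(V, k) = 656/131 + V*k**2 (J(V, k) = (k*V)*k + 656/131 = (V*k)*k + 656/131 = V*k**2 + 656/131 = 656/131 + V*k**2)
-4476 + J(20, 48) = -4476 + (656/131 + 20*48**2) = -4476 + (656/131 + 20*2304) = -4476 + (656/131 + 46080) = -4476 + 6037136/131 = 5450780/131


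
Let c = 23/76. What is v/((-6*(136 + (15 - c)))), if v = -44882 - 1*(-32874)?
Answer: 456304/34359 ≈ 13.280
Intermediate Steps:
c = 23/76 (c = 23*(1/76) = 23/76 ≈ 0.30263)
v = -12008 (v = -44882 + 32874 = -12008)
v/((-6*(136 + (15 - c)))) = -12008*(-1/(6*(136 + (15 - 1*23/76)))) = -12008*(-1/(6*(136 + (15 - 23/76)))) = -12008*(-1/(6*(136 + 1117/76))) = -12008/((-6*11453/76)) = -12008/(-34359/38) = -12008*(-38/34359) = 456304/34359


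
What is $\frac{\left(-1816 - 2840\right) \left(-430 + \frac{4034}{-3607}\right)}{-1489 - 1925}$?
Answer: $- \frac{1206714144}{2052383} \approx -587.96$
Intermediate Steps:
$\frac{\left(-1816 - 2840\right) \left(-430 + \frac{4034}{-3607}\right)}{-1489 - 1925} = \frac{\left(-4656\right) \left(-430 + 4034 \left(- \frac{1}{3607}\right)\right)}{-1489 - 1925} = \frac{\left(-4656\right) \left(-430 - \frac{4034}{3607}\right)}{-3414} = \left(-4656\right) \left(- \frac{1555044}{3607}\right) \left(- \frac{1}{3414}\right) = \frac{7240284864}{3607} \left(- \frac{1}{3414}\right) = - \frac{1206714144}{2052383}$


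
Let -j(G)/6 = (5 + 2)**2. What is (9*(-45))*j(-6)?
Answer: 119070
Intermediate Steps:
j(G) = -294 (j(G) = -6*(5 + 2)**2 = -6*7**2 = -6*49 = -294)
(9*(-45))*j(-6) = (9*(-45))*(-294) = -405*(-294) = 119070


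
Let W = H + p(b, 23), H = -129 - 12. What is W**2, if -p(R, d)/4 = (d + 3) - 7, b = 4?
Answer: 47089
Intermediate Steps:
H = -141
p(R, d) = 16 - 4*d (p(R, d) = -4*((d + 3) - 7) = -4*((3 + d) - 7) = -4*(-4 + d) = 16 - 4*d)
W = -217 (W = -141 + (16 - 4*23) = -141 + (16 - 92) = -141 - 76 = -217)
W**2 = (-217)**2 = 47089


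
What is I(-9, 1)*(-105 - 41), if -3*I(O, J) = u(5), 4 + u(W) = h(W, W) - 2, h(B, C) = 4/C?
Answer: -3796/15 ≈ -253.07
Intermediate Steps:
u(W) = -6 + 4/W (u(W) = -4 + (4/W - 2) = -4 + (-2 + 4/W) = -6 + 4/W)
I(O, J) = 26/15 (I(O, J) = -(-6 + 4/5)/3 = -(-6 + 4*(⅕))/3 = -(-6 + ⅘)/3 = -⅓*(-26/5) = 26/15)
I(-9, 1)*(-105 - 41) = 26*(-105 - 41)/15 = (26/15)*(-146) = -3796/15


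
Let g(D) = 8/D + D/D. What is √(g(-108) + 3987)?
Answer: √323022/9 ≈ 63.150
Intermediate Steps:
g(D) = 1 + 8/D (g(D) = 8/D + 1 = 1 + 8/D)
√(g(-108) + 3987) = √((8 - 108)/(-108) + 3987) = √(-1/108*(-100) + 3987) = √(25/27 + 3987) = √(107674/27) = √323022/9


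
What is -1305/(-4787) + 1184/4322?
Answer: 5654009/10344707 ≈ 0.54656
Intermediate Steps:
-1305/(-4787) + 1184/4322 = -1305*(-1/4787) + 1184*(1/4322) = 1305/4787 + 592/2161 = 5654009/10344707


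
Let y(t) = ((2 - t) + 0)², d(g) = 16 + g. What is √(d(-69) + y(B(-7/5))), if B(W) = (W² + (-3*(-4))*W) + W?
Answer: √174811/25 ≈ 16.724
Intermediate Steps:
B(W) = W² + 13*W (B(W) = (W² + 12*W) + W = W² + 13*W)
y(t) = (2 - t)²
√(d(-69) + y(B(-7/5))) = √((16 - 69) + (-2 + (-7/5)*(13 - 7/5))²) = √(-53 + (-2 + (-7*⅕)*(13 - 7*⅕))²) = √(-53 + (-2 - 7*(13 - 7/5)/5)²) = √(-53 + (-2 - 7/5*58/5)²) = √(-53 + (-2 - 406/25)²) = √(-53 + (-456/25)²) = √(-53 + 207936/625) = √(174811/625) = √174811/25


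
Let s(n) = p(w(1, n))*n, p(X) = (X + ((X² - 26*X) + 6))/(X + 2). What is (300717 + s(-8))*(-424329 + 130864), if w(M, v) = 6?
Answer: -88281608625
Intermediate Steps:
p(X) = (6 + X² - 25*X)/(2 + X) (p(X) = (X + (6 + X² - 26*X))/(2 + X) = (6 + X² - 25*X)/(2 + X))
s(n) = -27*n/2 (s(n) = ((6 + 6² - 25*6)/(2 + 6))*n = ((6 + 36 - 150)/8)*n = ((⅛)*(-108))*n = -27*n/2)
(300717 + s(-8))*(-424329 + 130864) = (300717 - 27/2*(-8))*(-424329 + 130864) = (300717 + 108)*(-293465) = 300825*(-293465) = -88281608625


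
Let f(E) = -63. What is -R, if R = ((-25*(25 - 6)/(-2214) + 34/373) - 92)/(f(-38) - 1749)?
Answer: -75723173/1496389464 ≈ -0.050604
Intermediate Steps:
R = 75723173/1496389464 (R = ((-25*(25 - 6)/(-2214) + 34/373) - 92)/(-63 - 1749) = ((-25*19*(-1/2214) + 34*(1/373)) - 92)/(-1812) = ((-475*(-1/2214) + 34/373) - 92)*(-1/1812) = ((475/2214 + 34/373) - 92)*(-1/1812) = (252451/825822 - 92)*(-1/1812) = -75723173/825822*(-1/1812) = 75723173/1496389464 ≈ 0.050604)
-R = -1*75723173/1496389464 = -75723173/1496389464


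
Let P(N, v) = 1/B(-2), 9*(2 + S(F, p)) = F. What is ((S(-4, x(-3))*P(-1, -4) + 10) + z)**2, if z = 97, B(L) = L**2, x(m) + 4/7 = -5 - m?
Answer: 3667225/324 ≈ 11319.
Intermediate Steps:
x(m) = -39/7 - m (x(m) = -4/7 + (-5 - m) = -39/7 - m)
S(F, p) = -2 + F/9
P(N, v) = 1/4 (P(N, v) = 1/((-2)**2) = 1/4)
((S(-4, x(-3))*P(-1, -4) + 10) + z)**2 = (((-2 + (1/9)*(-4))*(1/4) + 10) + 97)**2 = (((-2 - 4/9)*(1/4) + 10) + 97)**2 = ((-22/9*1/4 + 10) + 97)**2 = ((-11/18 + 10) + 97)**2 = (169/18 + 97)**2 = (1915/18)**2 = 3667225/324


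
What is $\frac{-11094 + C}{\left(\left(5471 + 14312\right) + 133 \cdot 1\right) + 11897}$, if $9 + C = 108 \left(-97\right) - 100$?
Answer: $- \frac{21679}{31813} \approx -0.68145$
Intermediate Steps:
$C = -10585$ ($C = -9 + \left(108 \left(-97\right) - 100\right) = -9 - 10576 = -10585$)
$\frac{-11094 + C}{\left(\left(5471 + 14312\right) + 133 \cdot 1\right) + 11897} = \frac{-11094 - 10585}{\left(\left(5471 + 14312\right) + 133 \cdot 1\right) + 11897} = - \frac{21679}{\left(19783 + 133\right) + 11897} = - \frac{21679}{19916 + 11897} = - \frac{21679}{31813}$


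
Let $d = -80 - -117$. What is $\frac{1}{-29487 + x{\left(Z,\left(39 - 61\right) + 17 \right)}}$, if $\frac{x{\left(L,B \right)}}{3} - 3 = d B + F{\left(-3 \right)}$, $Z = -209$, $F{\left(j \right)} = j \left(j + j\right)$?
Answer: $- \frac{1}{29979} \approx -3.3357 \cdot 10^{-5}$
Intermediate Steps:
$F{\left(j \right)} = 2 j^{2}$ ($F{\left(j \right)} = j 2 j = 2 j^{2}$)
$d = 37$ ($d = -80 + 117 = 37$)
$x{\left(L,B \right)} = 63 + 111 B$ ($x{\left(L,B \right)} = 9 + 3 \left(37 B + 2 \left(-3\right)^{2}\right) = 9 + 3 \left(37 B + 2 \cdot 9\right) = 9 + 3 \left(37 B + 18\right) = 9 + 3 \left(18 + 37 B\right) = 9 + \left(54 + 111 B\right) = 63 + 111 B$)
$\frac{1}{-29487 + x{\left(Z,\left(39 - 61\right) + 17 \right)}} = \frac{1}{-29487 + \left(63 + 111 \left(\left(39 - 61\right) + 17\right)\right)} = \frac{1}{-29487 + \left(63 + 111 \left(-22 + 17\right)\right)} = \frac{1}{-29487 + \left(63 + 111 \left(-5\right)\right)} = \frac{1}{-29487 + \left(63 - 555\right)} = \frac{1}{-29487 - 492} = \frac{1}{-29979} = - \frac{1}{29979}$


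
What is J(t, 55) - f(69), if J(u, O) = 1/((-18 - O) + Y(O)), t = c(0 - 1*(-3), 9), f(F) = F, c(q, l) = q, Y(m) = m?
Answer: -1243/18 ≈ -69.056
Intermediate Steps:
t = 3 (t = 0 - 1*(-3) = 0 + 3 = 3)
J(u, O) = -1/18 (J(u, O) = 1/((-18 - O) + O) = 1/(-18) = -1/18)
J(t, 55) - f(69) = -1/18 - 1*69 = -1/18 - 69 = -1243/18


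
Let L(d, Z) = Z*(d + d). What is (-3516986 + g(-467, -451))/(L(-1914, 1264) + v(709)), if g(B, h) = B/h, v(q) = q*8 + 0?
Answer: 1586160219/2179646920 ≈ 0.72771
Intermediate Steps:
v(q) = 8*q (v(q) = 8*q + 0 = 8*q)
L(d, Z) = 2*Z*d (L(d, Z) = Z*(2*d) = 2*Z*d)
(-3516986 + g(-467, -451))/(L(-1914, 1264) + v(709)) = (-3516986 - 467/(-451))/(2*1264*(-1914) + 8*709) = (-3516986 - 467*(-1/451))/(-4838592 + 5672) = (-3516986 + 467/451)/(-4832920) = -1586160219/451*(-1/4832920) = 1586160219/2179646920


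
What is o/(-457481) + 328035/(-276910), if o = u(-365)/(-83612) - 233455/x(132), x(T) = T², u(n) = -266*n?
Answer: -5465602717615623757/4613900072289778512 ≈ -1.1846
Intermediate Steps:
o = -5302833905/364213872 (o = -266*(-365)/(-83612) - 233455/(132²) = 97090*(-1/83612) - 233455/17424 = -48545/41806 - 233455*1/17424 = -48545/41806 - 233455/17424 = -5302833905/364213872 ≈ -14.560)
o/(-457481) + 328035/(-276910) = -5302833905/364213872/(-457481) + 328035/(-276910) = -5302833905/364213872*(-1/457481) + 328035*(-1/276910) = 5302833905/166620926376432 - 65607/55382 = -5465602717615623757/4613900072289778512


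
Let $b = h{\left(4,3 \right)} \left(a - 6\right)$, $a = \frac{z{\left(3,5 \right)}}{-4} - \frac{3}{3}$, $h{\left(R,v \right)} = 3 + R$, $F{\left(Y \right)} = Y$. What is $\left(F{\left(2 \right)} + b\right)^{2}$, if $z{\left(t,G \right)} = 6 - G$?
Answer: $\frac{38025}{16} \approx 2376.6$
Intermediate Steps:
$a = - \frac{5}{4}$ ($a = \frac{6 - 5}{-4} - \frac{3}{3} = \left(6 - 5\right) \left(- \frac{1}{4}\right) - 1 = 1 \left(- \frac{1}{4}\right) - 1 = - \frac{1}{4} - 1 = - \frac{5}{4} \approx -1.25$)
$b = - \frac{203}{4}$ ($b = \left(3 + 4\right) \left(- \frac{5}{4} - 6\right) = 7 \left(- \frac{29}{4}\right) = - \frac{203}{4} \approx -50.75$)
$\left(F{\left(2 \right)} + b\right)^{2} = \left(2 - \frac{203}{4}\right)^{2} = \left(- \frac{195}{4}\right)^{2} = \frac{38025}{16}$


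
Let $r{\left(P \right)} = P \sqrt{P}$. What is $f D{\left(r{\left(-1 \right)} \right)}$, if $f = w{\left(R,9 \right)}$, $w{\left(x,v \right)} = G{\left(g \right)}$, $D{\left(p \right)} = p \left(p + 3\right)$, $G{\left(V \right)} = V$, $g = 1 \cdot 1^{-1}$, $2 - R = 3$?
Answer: $i \left(-3 + i\right) \approx -1.0 - 3.0 i$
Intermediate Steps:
$R = -1$ ($R = 2 - 3 = -1$)
$g = 1$ ($g = 1 \cdot 1 = 1$)
$r{\left(P \right)} = P^{\frac{3}{2}}$
$D{\left(p \right)} = p \left(3 + p\right)$
$w{\left(x,v \right)} = 1$
$f = 1$
$f D{\left(r{\left(-1 \right)} \right)} = 1 \left(-1\right)^{\frac{3}{2}} \left(3 + \left(-1\right)^{\frac{3}{2}}\right) = 1 - i \left(3 - i\right) = 1 \left(- i \left(3 - i\right)\right) = - i \left(3 - i\right)$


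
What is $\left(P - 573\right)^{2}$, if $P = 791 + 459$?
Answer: $458329$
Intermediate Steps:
$P = 1250$
$\left(P - 573\right)^{2} = \left(1250 - 573\right)^{2} = 677^{2} = 458329$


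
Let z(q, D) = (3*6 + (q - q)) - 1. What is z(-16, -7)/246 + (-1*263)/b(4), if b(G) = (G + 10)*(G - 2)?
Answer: -32111/3444 ≈ -9.3237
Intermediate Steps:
z(q, D) = 17 (z(q, D) = (18 + 0) - 1 = 18 - 1 = 17)
b(G) = (-2 + G)*(10 + G) (b(G) = (10 + G)*(-2 + G) = (-2 + G)*(10 + G))
z(-16, -7)/246 + (-1*263)/b(4) = 17/246 + (-1*263)/(-20 + 4² + 8*4) = 17*(1/246) - 263/(-20 + 16 + 32) = 17/246 - 263/28 = -32111/3444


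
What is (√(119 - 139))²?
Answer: -20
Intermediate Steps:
(√(119 - 139))² = (√(-20))² = (2*I*√5)² = -20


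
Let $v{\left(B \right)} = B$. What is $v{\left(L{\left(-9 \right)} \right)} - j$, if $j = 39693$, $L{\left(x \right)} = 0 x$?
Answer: $-39693$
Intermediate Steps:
$L{\left(x \right)} = 0$
$v{\left(L{\left(-9 \right)} \right)} - j = 0 - 39693 = -39693$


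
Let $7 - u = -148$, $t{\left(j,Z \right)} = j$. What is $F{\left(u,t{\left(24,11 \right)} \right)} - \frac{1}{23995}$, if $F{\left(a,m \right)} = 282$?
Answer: $\frac{6766589}{23995} \approx 282.0$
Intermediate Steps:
$u = 155$ ($u = 7 - -148 = 7 + 148 = 155$)
$F{\left(u,t{\left(24,11 \right)} \right)} - \frac{1}{23995} = 282 - \frac{1}{23995} = \frac{6766589}{23995}$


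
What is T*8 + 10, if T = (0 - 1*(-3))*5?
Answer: 130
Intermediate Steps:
T = 15 (T = (0 + 3)*5 = 3*5 = 15)
T*8 + 10 = 15*8 + 10 = 120 + 10 = 130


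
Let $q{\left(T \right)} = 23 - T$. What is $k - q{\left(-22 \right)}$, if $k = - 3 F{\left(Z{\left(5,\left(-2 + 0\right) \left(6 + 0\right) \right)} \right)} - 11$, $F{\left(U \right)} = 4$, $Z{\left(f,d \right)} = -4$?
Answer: $-68$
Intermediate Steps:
$k = -23$ ($k = \left(-3\right) 4 - 11 = -12 - 11 = -23$)
$k - q{\left(-22 \right)} = -23 - \left(23 - -22\right) = -23 - \left(23 + 22\right) = -23 - 45 = -68$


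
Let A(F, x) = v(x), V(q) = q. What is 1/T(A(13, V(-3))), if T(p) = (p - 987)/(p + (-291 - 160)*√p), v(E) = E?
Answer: 1/330 + 41*I*√3/90 ≈ 0.0030303 + 0.78905*I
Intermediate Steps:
A(F, x) = x
T(p) = (-987 + p)/(p - 451*√p)
1/T(A(13, V(-3))) = 1/((987 - 1*(-3))/(-1*(-3) + 451*√(-3))) = 1/((987 + 3)/(3 + 451*(I*√3))) = 1/(990/(3 + 451*I*√3)) = 1/330 + 41*I*√3/90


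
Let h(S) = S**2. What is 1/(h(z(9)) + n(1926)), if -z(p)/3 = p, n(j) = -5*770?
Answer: -1/3121 ≈ -0.00032041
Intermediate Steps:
n(j) = -3850
z(p) = -3*p
1/(h(z(9)) + n(1926)) = 1/((-3*9)**2 - 3850) = 1/((-27)**2 - 3850) = 1/(729 - 3850) = 1/(-3121) = -1/3121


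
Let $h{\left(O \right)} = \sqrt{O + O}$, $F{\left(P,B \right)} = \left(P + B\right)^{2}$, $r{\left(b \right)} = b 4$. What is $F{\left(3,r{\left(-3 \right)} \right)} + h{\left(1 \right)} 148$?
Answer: $81 + 148 \sqrt{2} \approx 290.3$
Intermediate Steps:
$r{\left(b \right)} = 4 b$
$F{\left(P,B \right)} = \left(B + P\right)^{2}$
$h{\left(O \right)} = \sqrt{2} \sqrt{O}$ ($h{\left(O \right)} = \sqrt{2 O} = \sqrt{2} \sqrt{O}$)
$F{\left(3,r{\left(-3 \right)} \right)} + h{\left(1 \right)} 148 = \left(4 \left(-3\right) + 3\right)^{2} + \sqrt{2} \sqrt{1} \cdot 148 = \left(-12 + 3\right)^{2} + \sqrt{2} \cdot 1 \cdot 148 = \left(-9\right)^{2} + \sqrt{2} \cdot 148 = 81 + 148 \sqrt{2}$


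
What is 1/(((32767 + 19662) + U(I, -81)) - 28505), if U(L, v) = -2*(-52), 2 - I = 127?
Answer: 1/24028 ≈ 4.1618e-5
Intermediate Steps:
I = -125 (I = 2 - 1*127 = 2 - 127 = -125)
U(L, v) = 104
1/(((32767 + 19662) + U(I, -81)) - 28505) = 1/(((32767 + 19662) + 104) - 28505) = 1/((52429 + 104) - 28505) = 1/(52533 - 28505) = 1/24028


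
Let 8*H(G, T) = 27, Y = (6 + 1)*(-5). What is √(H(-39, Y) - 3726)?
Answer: 3*I*√6618/4 ≈ 61.013*I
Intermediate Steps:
Y = -35 (Y = 7*(-5) = -35)
H(G, T) = 27/8 (H(G, T) = (⅛)*27 = 27/8)
√(H(-39, Y) - 3726) = √(27/8 - 3726) = √(-29781/8) = 3*I*√6618/4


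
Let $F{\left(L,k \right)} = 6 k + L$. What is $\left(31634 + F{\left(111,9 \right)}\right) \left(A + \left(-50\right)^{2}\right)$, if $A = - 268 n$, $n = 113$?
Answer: $-883503416$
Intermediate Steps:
$F{\left(L,k \right)} = L + 6 k$
$A = -30284$ ($A = \left(-268\right) 113 = -30284$)
$\left(31634 + F{\left(111,9 \right)}\right) \left(A + \left(-50\right)^{2}\right) = \left(31634 + \left(111 + 6 \cdot 9\right)\right) \left(-30284 + \left(-50\right)^{2}\right) = \left(31634 + \left(111 + 54\right)\right) \left(-30284 + 2500\right) = \left(31634 + 165\right) \left(-27784\right) = 31799 \left(-27784\right) = -883503416$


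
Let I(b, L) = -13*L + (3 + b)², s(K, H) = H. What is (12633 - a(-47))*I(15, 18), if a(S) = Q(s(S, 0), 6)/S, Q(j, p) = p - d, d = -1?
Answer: 53438220/47 ≈ 1.1370e+6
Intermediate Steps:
Q(j, p) = 1 + p (Q(j, p) = p - 1*(-1) = p + 1 = 1 + p)
a(S) = 7/S (a(S) = (1 + 6)/S = 7/S)
I(b, L) = (3 + b)² - 13*L
(12633 - a(-47))*I(15, 18) = (12633 - 7/(-47))*((3 + 15)² - 13*18) = (12633 - 7*(-1)/47)*(18² - 234) = (12633 - 1*(-7/47))*(324 - 234) = (12633 + 7/47)*90 = (593758/47)*90 = 53438220/47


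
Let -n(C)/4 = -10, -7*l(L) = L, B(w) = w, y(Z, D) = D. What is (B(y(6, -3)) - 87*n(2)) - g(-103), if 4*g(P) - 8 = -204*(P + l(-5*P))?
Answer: -87431/7 ≈ -12490.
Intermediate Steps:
l(L) = -L/7
n(C) = 40 (n(C) = -4*(-10) = 40)
g(P) = 2 - 612*P/7 (g(P) = 2 + (-204*(P - (-5)*P/7))/4 = 2 + (-204*(P + 5*P/7))/4 = 2 + (-2448*P/7)/4 = 2 - 612*P/7)
(B(y(6, -3)) - 87*n(2)) - g(-103) = (-3 - 87*40) - (2 - 612/7*(-103)) = (-3 - 3480) - (2 + 63036/7) = -3483 - 1*63050/7 = -3483 - 63050/7 = -87431/7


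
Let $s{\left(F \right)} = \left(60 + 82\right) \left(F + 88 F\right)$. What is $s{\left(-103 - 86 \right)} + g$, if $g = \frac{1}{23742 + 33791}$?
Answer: $- \frac{137422288205}{57533} \approx -2.3886 \cdot 10^{6}$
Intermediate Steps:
$s{\left(F \right)} = 12638 F$ ($s{\left(F \right)} = 142 \cdot 89 F = 12638 F$)
$g = \frac{1}{57533} \approx 1.7381 \cdot 10^{-5}$
$s{\left(-103 - 86 \right)} + g = 12638 \left(-103 - 86\right) + \frac{1}{57533} = 12638 \left(-189\right) + \frac{1}{57533} = -2388582 + \frac{1}{57533} = - \frac{137422288205}{57533}$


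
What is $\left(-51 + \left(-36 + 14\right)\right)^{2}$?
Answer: $5329$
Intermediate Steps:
$\left(-51 + \left(-36 + 14\right)\right)^{2} = \left(-51 - 22\right)^{2} = \left(-73\right)^{2} = 5329$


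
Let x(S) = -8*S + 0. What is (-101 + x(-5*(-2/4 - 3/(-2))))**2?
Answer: 3721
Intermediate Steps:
x(S) = -8*S
(-101 + x(-5*(-2/4 - 3/(-2))))**2 = (-101 - (-40)*(-2/4 - 3/(-2)))**2 = (-101 - (-40)*(-2*1/4 - 3*(-1/2)))**2 = (-101 - (-40)*(-1/2 + 3/2))**2 = (-101 - (-40))**2 = (-101 - 8*(-5))**2 = (-101 + 40)**2 = (-61)**2 = 3721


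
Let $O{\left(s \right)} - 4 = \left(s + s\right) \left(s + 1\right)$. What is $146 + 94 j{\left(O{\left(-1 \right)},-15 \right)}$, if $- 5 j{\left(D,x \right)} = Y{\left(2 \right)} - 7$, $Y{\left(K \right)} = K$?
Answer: $240$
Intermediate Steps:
$O{\left(s \right)} = 4 + 2 s \left(1 + s\right)$ ($O{\left(s \right)} = 4 + \left(s + s\right) \left(s + 1\right) = 4 + 2 s \left(1 + s\right)$)
$j{\left(D,x \right)} = 1$ ($j{\left(D,x \right)} = - \frac{2 - 7}{5} = \left(- \frac{1}{5}\right) \left(-5\right) = 1$)
$146 + 94 j{\left(O{\left(-1 \right)},-15 \right)} = 146 + 94 \cdot 1 = 146 + 94 = 240$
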